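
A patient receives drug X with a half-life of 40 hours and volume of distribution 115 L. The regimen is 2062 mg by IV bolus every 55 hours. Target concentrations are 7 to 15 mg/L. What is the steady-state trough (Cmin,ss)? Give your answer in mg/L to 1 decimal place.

τ/t½ = 55/40 ≈ 1.375, so fraction remaining f = (1/2)^(55/40) ≈ 0.3856.
Single-dose peak C₀ = D/Vd = 2062/115 ≈ 17.930 mg/L.
Steady-state trough Cmin,ss = C₀·f/(1−f) ≈ 17.930 × 0.3856/0.6144 ≈ 11.253 mg/L.
Trough 11.3 mg/L vs MEC 7 mg/L: adequate.

11.3 mg/L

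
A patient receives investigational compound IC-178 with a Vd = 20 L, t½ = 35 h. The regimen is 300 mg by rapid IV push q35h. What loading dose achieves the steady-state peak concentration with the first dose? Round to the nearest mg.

f = (1/2)^(35/35) ≈ 0.500000; accumulation ratio R = 1/(1−f) ≈ 2.00000.
Loading dose to hit Cmax,ss on first dose: D_load = D_maint·R ≈ 300 × 2.00000 ≈ 600.00 mg.

600 mg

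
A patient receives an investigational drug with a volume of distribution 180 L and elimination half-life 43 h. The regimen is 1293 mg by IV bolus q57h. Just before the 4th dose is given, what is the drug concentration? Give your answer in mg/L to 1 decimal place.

4.5 mg/L

f = (1/2)^(τ/t½) = (1/2)^(57/43) ≈ 0.3990.
C₀ = D/Vd = 1293/180 ≈ 7.183 mg/L.
Before the 4th dose, 3 doses have been given. Superposition: Cmin = C₀·(f + f² + … + f^3).
≈ 7.183 × (0.3990 + 0.1592 + 0.0635) ≈ 7.183 × 0.6217 ≈ 4.466 mg/L.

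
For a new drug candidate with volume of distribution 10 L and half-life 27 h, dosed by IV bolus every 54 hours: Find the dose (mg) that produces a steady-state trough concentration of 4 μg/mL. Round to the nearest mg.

120 mg

τ/t½ = 54/27 ≈ 2, so f = (1/2)^(54/27) ≈ 0.250000.
Cmin,ss = (D/Vd)·f/(1−f), so D = Cmin,ss·Vd·(1−f)/f.
D = 4 × 10 × (1−f)/f ≈ 4 × 10 × 3.00000 ≈ 120.00 mg.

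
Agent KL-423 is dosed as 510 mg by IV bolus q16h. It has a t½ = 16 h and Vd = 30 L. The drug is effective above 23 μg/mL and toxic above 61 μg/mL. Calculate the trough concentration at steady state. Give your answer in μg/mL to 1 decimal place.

The dosing interval is 1 half-life, so f = 2^(−1) = 0.5.
At steady state, R = 1/(1 − 0.5) = 2/1.
Single-dose peak C₀ = D/Vd = 510/30 = 17 μg/mL.
Steady-state peak Cmax,ss = C₀·R = 17 × 2/1 ≈ 34.000 μg/mL.
Steady-state trough Cmin,ss = Cmax,ss·f ≈ 34.000 × 0.5 ≈ 17.000 μg/mL.
Trough 17.0 μg/mL vs MEC 23 μg/mL: subtherapeutic.

17.0 μg/mL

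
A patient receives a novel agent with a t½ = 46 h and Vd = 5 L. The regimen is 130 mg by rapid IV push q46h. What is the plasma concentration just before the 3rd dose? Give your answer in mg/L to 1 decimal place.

f = (1/2)^(τ/t½) = (1/2)^(46/46) ≈ 0.5000.
C₀ = D/Vd = 130/5 ≈ 26.000 mg/L.
Before the 3rd dose, 2 doses have been given. Superposition: Cmin = C₀·(f + f²).
≈ 26.000 × (0.5000 + 0.2500) ≈ 26.000 × 0.7500 ≈ 19.500 mg/L.

19.5 mg/L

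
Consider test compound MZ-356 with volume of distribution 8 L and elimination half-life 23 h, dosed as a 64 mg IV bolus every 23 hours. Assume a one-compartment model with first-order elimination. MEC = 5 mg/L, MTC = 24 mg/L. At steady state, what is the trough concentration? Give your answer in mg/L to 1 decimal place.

The dosing interval is 1 half-life, so f = 2^(−1) = 0.5.
At steady state, R = 1/(1 − 0.5) = 2/1.
Single-dose peak C₀ = D/Vd = 64/8 = 8 mg/L.
Steady-state peak Cmax,ss = C₀·R = 8 × 2/1 ≈ 16.000 mg/L.
Steady-state trough Cmin,ss = Cmax,ss·f ≈ 16.000 × 0.5 ≈ 8.000 mg/L.
Trough 8.0 mg/L vs MEC 5 mg/L: adequate.

8.0 mg/L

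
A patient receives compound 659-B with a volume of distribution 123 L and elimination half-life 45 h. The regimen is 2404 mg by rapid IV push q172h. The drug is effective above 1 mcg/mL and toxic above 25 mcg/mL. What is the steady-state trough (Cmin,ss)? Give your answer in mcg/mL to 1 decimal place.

1.5 mcg/mL

Over one 172-h interval, 172/45 ≈ 3.8222 half-lives elapse, leaving f ≈ 0.0707 of each dose.
Single-dose peak C₀ = D/Vd = 2404/123 ≈ 19.545 mcg/mL.
Steady-state trough Cmin,ss = C₀·f/(1−f) ≈ 19.545 × 0.0707/0.9293 ≈ 1.487 mcg/mL.
Trough 1.5 mcg/mL vs MEC 1 mcg/mL: adequate.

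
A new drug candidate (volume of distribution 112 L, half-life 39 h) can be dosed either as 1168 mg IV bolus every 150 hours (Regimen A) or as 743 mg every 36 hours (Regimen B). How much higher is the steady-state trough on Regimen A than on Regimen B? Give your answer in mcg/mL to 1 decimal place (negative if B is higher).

Regimen A: f = (1/2)^(150/39) ≈ 0.0695; Cmin,ss = (1168/112)·f/(1−f) ≈ 0.779 mcg/mL.
Regimen B: f = (1/2)^(36/39) ≈ 0.5274; Cmin,ss = (743/112)·f/(1−f) ≈ 7.403 mcg/mL.
Difference ≈ 0.779 − 7.403 ≈ -6.624 mcg/mL.

-6.6 mcg/mL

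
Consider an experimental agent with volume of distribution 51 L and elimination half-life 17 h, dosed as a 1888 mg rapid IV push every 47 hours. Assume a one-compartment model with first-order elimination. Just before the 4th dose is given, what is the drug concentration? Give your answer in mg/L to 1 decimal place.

6.4 mg/L

f = (1/2)^(τ/t½) = (1/2)^(47/17) ≈ 0.1471.
C₀ = D/Vd = 1888/51 ≈ 37.020 mg/L.
Before the 4th dose, 3 doses have been given. Superposition: Cmin = C₀·(f + f² + … + f^3).
≈ 37.020 × (0.1471 + 0.0216 + 0.0032) ≈ 37.020 × 0.1719 ≈ 6.364 mg/L.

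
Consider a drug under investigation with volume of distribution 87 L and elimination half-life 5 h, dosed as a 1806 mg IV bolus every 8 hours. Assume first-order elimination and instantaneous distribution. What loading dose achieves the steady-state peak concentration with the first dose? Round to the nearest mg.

f = (1/2)^(8/5) ≈ 0.329877; accumulation ratio R = 1/(1−f) ≈ 1.49226.
Loading dose to hit Cmax,ss on first dose: D_load = D_maint·R ≈ 1806 × 1.49226 ≈ 2695.02 mg.

2695 mg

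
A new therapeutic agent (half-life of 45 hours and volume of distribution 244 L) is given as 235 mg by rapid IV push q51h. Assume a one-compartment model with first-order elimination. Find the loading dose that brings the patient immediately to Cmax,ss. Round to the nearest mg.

432 mg

f = (1/2)^(51/45) ≈ 0.455861; accumulation ratio R = 1/(1−f) ≈ 1.83777.
Loading dose to hit Cmax,ss on first dose: D_load = D_maint·R ≈ 235 × 1.83777 ≈ 431.88 mg.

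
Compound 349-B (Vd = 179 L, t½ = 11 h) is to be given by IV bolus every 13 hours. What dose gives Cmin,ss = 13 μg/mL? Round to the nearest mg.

2952 mg

τ/t½ = 13/11 ≈ 1.1818, so f = (1/2)^(13/11) ≈ 0.440796.
Cmin,ss = (D/Vd)·f/(1−f), so D = Cmin,ss·Vd·(1−f)/f.
D = 13 × 179 × (1−f)/f ≈ 13 × 179 × 1.26862 ≈ 2952.08 mg.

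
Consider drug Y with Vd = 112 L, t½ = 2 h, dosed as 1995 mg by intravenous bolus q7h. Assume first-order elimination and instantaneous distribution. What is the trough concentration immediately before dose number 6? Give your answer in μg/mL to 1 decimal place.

1.7 μg/mL

f = (1/2)^(τ/t½) = (1/2)^(7/2) ≈ 0.0884.
C₀ = D/Vd = 1995/112 ≈ 17.812 μg/mL.
Before the 6th dose, 5 doses have been given. Superposition: Cmin = C₀·(f + f² + … + f^5).
≈ 17.812 × (0.0884 + 0.0078 + 0.0007 + 0.0001 + 0.0000) ≈ 17.812 × 0.0970 ≈ 1.728 μg/mL.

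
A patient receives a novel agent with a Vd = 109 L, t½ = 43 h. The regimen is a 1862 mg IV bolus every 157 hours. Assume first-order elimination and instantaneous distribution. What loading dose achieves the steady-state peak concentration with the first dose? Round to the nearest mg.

f = (1/2)^(157/43) ≈ 0.079596; accumulation ratio R = 1/(1−f) ≈ 1.08648.
Loading dose to hit Cmax,ss on first dose: D_load = D_maint·R ≈ 1862 × 1.08648 ≈ 2023.03 mg.

2023 mg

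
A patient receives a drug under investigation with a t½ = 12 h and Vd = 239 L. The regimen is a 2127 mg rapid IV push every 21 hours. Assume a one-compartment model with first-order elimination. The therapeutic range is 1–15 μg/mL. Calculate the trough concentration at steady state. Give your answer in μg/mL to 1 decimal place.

3.8 μg/mL

τ/t½ = 21/12 ≈ 1.75, so fraction remaining f = (1/2)^(21/12) ≈ 0.2973.
Accumulation ratio R = 1/(1 − f) ≈ 1/0.7027 ≈ 1.4231.
Single-dose peak C₀ = D/Vd = 2127/239 ≈ 8.900 μg/mL.
Cmax,ss = C₀/(1 − f) ≈ 8.900/0.7027 ≈ 12.665 μg/mL.
Steady-state trough Cmin,ss = Cmax,ss·f ≈ 12.665 × 0.2973 ≈ 3.765 μg/mL.
Trough 3.8 μg/mL vs MEC 1 μg/mL: adequate.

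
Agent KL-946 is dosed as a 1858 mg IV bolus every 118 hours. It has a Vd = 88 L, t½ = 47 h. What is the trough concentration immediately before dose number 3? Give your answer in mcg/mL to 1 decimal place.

4.4 mcg/mL

f = (1/2)^(τ/t½) = (1/2)^(118/47) ≈ 0.1755.
C₀ = D/Vd = 1858/88 ≈ 21.114 mcg/mL.
Before the 3rd dose, 2 doses have been given. Superposition: Cmin = C₀·(f + f²).
≈ 21.114 × (0.1755 + 0.0308) ≈ 21.114 × 0.2063 ≈ 4.356 mcg/mL.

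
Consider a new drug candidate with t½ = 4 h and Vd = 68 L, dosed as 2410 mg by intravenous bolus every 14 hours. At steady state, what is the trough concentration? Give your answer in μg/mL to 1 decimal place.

Over one 14-h interval, 14/4 ≈ 3.5 half-lives elapse, leaving f ≈ 0.0884 of each dose.
Single-dose peak C₀ = D/Vd = 2410/68 ≈ 35.441 μg/mL.
Steady-state trough Cmin,ss = C₀·f/(1−f) ≈ 35.441 × 0.0884/0.9116 ≈ 3.437 μg/mL.

3.4 μg/mL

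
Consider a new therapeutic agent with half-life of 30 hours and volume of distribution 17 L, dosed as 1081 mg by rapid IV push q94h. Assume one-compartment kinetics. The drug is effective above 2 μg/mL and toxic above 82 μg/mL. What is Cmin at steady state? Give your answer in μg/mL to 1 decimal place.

8.2 μg/mL

k = ln2/t½ = ln2/30 ≈ 0.023105 h⁻¹; fraction remaining f = e^(−kτ) = e^(−0.023105×94) ≈ 0.1140.
Single-dose peak C₀ = D/Vd = 1081/17 ≈ 63.588 μg/mL.
Steady-state trough Cmin,ss = C₀·f/(1−f) ≈ 63.588 × 0.1140/0.8860 ≈ 8.182 μg/mL.
Trough 8.2 μg/mL vs MEC 2 μg/mL: adequate.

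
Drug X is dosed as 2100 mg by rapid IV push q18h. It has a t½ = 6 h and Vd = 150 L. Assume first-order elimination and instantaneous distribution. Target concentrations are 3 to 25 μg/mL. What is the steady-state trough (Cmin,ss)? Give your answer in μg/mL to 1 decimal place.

2.0 μg/mL

The dosing interval is 3 half-lives, so f = 2^(−3) = 0.125.
Accumulation ratio R = 1/(1 − f) = 1/0.875 = 8/7.
Single-dose peak C₀ = D/Vd = 2100/150 = 14 μg/mL.
Steady-state peak Cmax,ss = C₀·R = 14 × 8/7 ≈ 16.000 μg/mL.
Steady-state trough Cmin,ss = Cmax,ss·f ≈ 16.000 × 0.125 ≈ 2.000 μg/mL.
Trough 2.0 μg/mL vs MEC 3 μg/mL: subtherapeutic.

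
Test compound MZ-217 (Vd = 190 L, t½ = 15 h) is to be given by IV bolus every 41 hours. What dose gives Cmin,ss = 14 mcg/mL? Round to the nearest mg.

15029 mg

τ/t½ = 41/15 ≈ 2.7333, so f = (1/2)^(41/15) ≈ 0.150378.
Cmin,ss = (D/Vd)·f/(1−f), so D = Cmin,ss·Vd·(1−f)/f.
D = 14 × 190 × (1−f)/f ≈ 14 × 190 × 5.64991 ≈ 15028.76 mg.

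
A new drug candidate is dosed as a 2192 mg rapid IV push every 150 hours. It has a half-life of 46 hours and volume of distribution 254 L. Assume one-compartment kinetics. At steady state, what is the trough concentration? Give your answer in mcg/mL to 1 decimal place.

τ/t½ = 150/46 ≈ 3.2609, so fraction remaining f = (1/2)^(150/46) ≈ 0.1043.
Single-dose peak C₀ = D/Vd = 2192/254 ≈ 8.630 mcg/mL.
Steady-state trough Cmin,ss = C₀·f/(1−f) ≈ 8.630 × 0.1043/0.8957 ≈ 1.005 mcg/mL.

1.0 mcg/mL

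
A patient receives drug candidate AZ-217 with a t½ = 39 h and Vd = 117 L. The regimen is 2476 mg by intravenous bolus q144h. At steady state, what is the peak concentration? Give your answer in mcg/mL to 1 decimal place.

22.9 mcg/mL

k = ln2/t½ = ln2/39 ≈ 0.017773 h⁻¹; fraction remaining f = e^(−kτ) = e^(−0.017773×144) ≈ 0.0774.
At steady state, accumulation factor R = 1/(1 − e^(−kτ)) ≈ 1.0839.
Each bolus raises the concentration by D/Vd = 2476/117 ≈ 21.162 mcg/mL.
Steady-state peak Cmax,ss = C₀·R ≈ 21.162 × 1.0839 ≈ 22.937 mcg/mL.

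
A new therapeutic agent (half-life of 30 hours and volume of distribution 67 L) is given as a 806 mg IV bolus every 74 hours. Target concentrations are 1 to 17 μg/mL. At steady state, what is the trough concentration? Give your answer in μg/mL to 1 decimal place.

k = ln2/t½ = ln2/30 ≈ 0.023105 h⁻¹; fraction remaining f = e^(−kτ) = e^(−0.023105×74) ≈ 0.1809.
Each bolus raises the concentration by D/Vd = 806/67 ≈ 12.030 μg/mL.
Steady-state trough Cmin,ss = C₀·f/(1−f) ≈ 12.030 × 0.1809/0.8191 ≈ 2.657 μg/mL.
Trough 2.7 μg/mL vs MEC 1 μg/mL: adequate.

2.7 μg/mL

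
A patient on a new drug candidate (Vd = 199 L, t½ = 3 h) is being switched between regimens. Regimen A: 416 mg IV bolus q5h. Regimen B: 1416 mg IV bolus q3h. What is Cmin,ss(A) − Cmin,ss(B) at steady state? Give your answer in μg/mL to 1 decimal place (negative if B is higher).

-6.2 μg/mL

Regimen A: f = (1/2)^(5/3) ≈ 0.3150; Cmin,ss = (416/199)·f/(1−f) ≈ 0.961 μg/mL.
Regimen B: f = (1/2)^(3/3) ≈ 0.5000; Cmin,ss = (1416/199)·f/(1−f) ≈ 7.116 μg/mL.
Difference ≈ 0.961 − 7.116 ≈ -6.155 μg/mL.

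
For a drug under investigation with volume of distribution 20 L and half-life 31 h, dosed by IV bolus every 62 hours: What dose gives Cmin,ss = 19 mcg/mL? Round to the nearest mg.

1140 mg

τ/t½ = 62/31 ≈ 2, so f = (1/2)^(62/31) ≈ 0.250000.
Cmin,ss = (D/Vd)·f/(1−f), so D = Cmin,ss·Vd·(1−f)/f.
D = 19 × 20 × (1−f)/f ≈ 19 × 20 × 3.00000 ≈ 1140.00 mg.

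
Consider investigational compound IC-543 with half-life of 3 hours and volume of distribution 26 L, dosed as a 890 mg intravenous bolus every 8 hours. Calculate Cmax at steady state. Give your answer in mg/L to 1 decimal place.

k = ln2/t½ = ln2/3 ≈ 0.231049 h⁻¹; fraction remaining f = e^(−kτ) = e^(−0.231049×8) ≈ 0.1575.
Accumulation ratio R = 1/(1 − f) ≈ 1/0.8425 ≈ 1.1869.
Each bolus raises the concentration by D/Vd = 890/26 ≈ 34.231 mg/L.
Steady-state peak Cmax,ss = C₀·R ≈ 34.231 × 1.1869 ≈ 40.629 mg/L.

40.6 mg/L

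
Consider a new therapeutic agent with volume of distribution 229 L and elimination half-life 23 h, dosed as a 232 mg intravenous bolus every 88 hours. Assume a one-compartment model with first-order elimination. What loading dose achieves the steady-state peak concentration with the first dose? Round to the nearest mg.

f = (1/2)^(88/23) ≈ 0.070507; accumulation ratio R = 1/(1−f) ≈ 1.07586.
Loading dose to hit Cmax,ss on first dose: D_load = D_maint·R ≈ 232 × 1.07586 ≈ 249.60 mg.

250 mg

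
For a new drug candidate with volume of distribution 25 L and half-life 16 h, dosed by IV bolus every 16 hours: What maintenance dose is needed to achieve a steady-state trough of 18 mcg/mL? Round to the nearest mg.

450 mg

τ/t½ = 16/16 ≈ 1, so f = (1/2)^(16/16) ≈ 0.500000.
Cmin,ss = (D/Vd)·f/(1−f), so D = Cmin,ss·Vd·(1−f)/f.
D = 18 × 25 × (1−f)/f ≈ 18 × 25 × 1.00000 ≈ 450.00 mg.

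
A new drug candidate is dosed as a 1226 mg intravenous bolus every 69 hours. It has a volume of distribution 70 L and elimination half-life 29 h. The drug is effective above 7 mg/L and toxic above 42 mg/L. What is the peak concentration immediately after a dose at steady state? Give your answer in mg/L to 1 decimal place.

21.7 mg/L

k = ln2/t½ = ln2/29 ≈ 0.023902 h⁻¹; fraction remaining f = e^(−kτ) = e^(−0.023902×69) ≈ 0.1922.
At steady state, accumulation factor R = 1/(1 − e^(−kτ)) ≈ 1.2379.
Single-dose peak C₀ = D/Vd = 1226/70 ≈ 17.514 mg/L.
Steady-state peak Cmax,ss = C₀·R ≈ 17.514 × 1.2379 ≈ 21.681 mg/L.
Peak 21.7 mg/L vs MTC 42 mg/L: below toxic threshold.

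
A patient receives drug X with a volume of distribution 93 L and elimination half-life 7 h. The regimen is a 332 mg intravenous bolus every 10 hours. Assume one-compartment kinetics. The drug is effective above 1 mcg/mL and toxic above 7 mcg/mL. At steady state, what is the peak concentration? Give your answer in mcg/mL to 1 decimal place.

5.7 mcg/mL

k = ln2/t½ = ln2/7 ≈ 0.099021 h⁻¹; fraction remaining f = e^(−kτ) = e^(−0.099021×10) ≈ 0.3715.
At steady state, accumulation factor R = 1/(1 − e^(−kτ)) ≈ 1.5911.
Each bolus raises the concentration by D/Vd = 332/93 ≈ 3.570 mcg/mL.
Steady-state peak Cmax,ss = C₀·R ≈ 3.570 × 1.5911 ≈ 5.680 mcg/mL.
Peak 5.7 mcg/mL vs MTC 7 mcg/mL: below toxic threshold.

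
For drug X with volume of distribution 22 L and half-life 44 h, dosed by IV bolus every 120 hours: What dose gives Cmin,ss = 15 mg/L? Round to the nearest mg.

τ/t½ = 120/44 ≈ 2.7273, so f = (1/2)^(120/44) ≈ 0.151011.
Cmin,ss = (D/Vd)·f/(1−f), so D = Cmin,ss·Vd·(1−f)/f.
D = 15 × 22 × (1−f)/f ≈ 15 × 22 × 5.62203 ≈ 1855.27 mg.

1855 mg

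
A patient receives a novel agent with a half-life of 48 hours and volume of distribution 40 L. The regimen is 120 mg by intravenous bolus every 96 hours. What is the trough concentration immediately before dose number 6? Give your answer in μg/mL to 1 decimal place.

f = (1/2)^(τ/t½) = (1/2)^(96/48) ≈ 0.2500.
C₀ = D/Vd = 120/40 ≈ 3.000 μg/mL.
Before the 6th dose, 5 doses have been given. Superposition: Cmin = C₀·(f + f² + … + f^5).
≈ 3.000 × (0.2500 + 0.0625 + 0.0156 + 0.0039 + 0.0010) ≈ 3.000 × 0.3330 ≈ 0.999 μg/mL.

1.0 μg/mL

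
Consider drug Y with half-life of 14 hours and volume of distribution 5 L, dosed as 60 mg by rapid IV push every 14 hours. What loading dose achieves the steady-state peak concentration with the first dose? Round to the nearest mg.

120 mg

f = (1/2)^(14/14) ≈ 0.500000; accumulation ratio R = 1/(1−f) ≈ 2.00000.
Loading dose to hit Cmax,ss on first dose: D_load = D_maint·R ≈ 60 × 2.00000 ≈ 120.00 mg.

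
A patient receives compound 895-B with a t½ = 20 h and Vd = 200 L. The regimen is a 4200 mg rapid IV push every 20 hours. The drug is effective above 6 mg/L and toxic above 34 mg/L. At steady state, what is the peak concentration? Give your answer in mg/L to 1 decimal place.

The dosing interval is 1 half-life, so f = 2^(−1) = 0.5.
Accumulation ratio R = 1/(1 − f) = 1/0.5 = 2/1.
Single-dose peak C₀ = D/Vd = 4200/200 = 21 mg/L.
Steady-state peak Cmax,ss = C₀·R = 21 × 2/1 ≈ 42.000 mg/L.
Peak 42.0 mg/L vs MTC 34 mg/L: exceeds toxic threshold.

42.0 mg/L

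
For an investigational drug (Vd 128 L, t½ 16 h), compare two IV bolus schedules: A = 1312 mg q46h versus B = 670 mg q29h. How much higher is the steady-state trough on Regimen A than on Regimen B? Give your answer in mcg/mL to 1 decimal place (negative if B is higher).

Regimen A: f = (1/2)^(46/16) ≈ 0.1363; Cmin,ss = (1312/128)·f/(1−f) ≈ 1.618 mcg/mL.
Regimen B: f = (1/2)^(29/16) ≈ 0.2847; Cmin,ss = (670/128)·f/(1−f) ≈ 2.083 mcg/mL.
Difference ≈ 1.618 − 2.083 ≈ -0.465 mcg/mL.

-0.5 mcg/mL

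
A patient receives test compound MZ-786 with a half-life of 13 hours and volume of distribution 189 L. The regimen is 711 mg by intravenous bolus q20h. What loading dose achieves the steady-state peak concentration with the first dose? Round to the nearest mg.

1084 mg

f = (1/2)^(20/13) ≈ 0.344252; accumulation ratio R = 1/(1−f) ≈ 1.52498.
Loading dose to hit Cmax,ss on first dose: D_load = D_maint·R ≈ 711 × 1.52498 ≈ 1084.26 mg.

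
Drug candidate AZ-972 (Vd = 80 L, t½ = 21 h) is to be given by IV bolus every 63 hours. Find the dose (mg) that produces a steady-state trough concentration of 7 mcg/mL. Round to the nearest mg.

τ/t½ = 63/21 ≈ 3, so f = (1/2)^(63/21) ≈ 0.125000.
Cmin,ss = (D/Vd)·f/(1−f), so D = Cmin,ss·Vd·(1−f)/f.
D = 7 × 80 × (1−f)/f ≈ 7 × 80 × 7.00000 ≈ 3920.00 mg.

3920 mg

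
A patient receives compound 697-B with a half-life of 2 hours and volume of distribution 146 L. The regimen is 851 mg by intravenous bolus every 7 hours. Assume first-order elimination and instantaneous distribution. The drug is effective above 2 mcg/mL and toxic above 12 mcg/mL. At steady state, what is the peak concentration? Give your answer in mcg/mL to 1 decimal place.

k = ln2/t½ = ln2/2 ≈ 0.346574 h⁻¹; fraction remaining f = e^(−kτ) = e^(−0.346574×7) ≈ 0.0884.
Accumulation ratio R = 1/(1 − f) ≈ 1/0.9116 ≈ 1.0970.
Single-dose peak C₀ = D/Vd = 851/146 ≈ 5.829 mcg/mL.
Cmax,ss = C₀/(1 − f) ≈ 5.829/0.9116 ≈ 6.394 mcg/mL.
Peak 6.4 mcg/mL vs MTC 12 mcg/mL: below toxic threshold.

6.4 mcg/mL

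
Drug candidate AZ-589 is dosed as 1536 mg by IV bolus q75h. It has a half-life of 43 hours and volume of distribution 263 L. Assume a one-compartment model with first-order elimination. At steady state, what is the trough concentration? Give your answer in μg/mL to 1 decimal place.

2.5 μg/mL

τ/t½ = 75/43 ≈ 1.7442, so fraction remaining f = (1/2)^(75/43) ≈ 0.2985.
Each bolus raises the concentration by D/Vd = 1536/263 ≈ 5.840 μg/mL.
Steady-state trough Cmin,ss = C₀·f/(1−f) ≈ 5.840 × 0.2985/0.7015 ≈ 2.485 μg/mL.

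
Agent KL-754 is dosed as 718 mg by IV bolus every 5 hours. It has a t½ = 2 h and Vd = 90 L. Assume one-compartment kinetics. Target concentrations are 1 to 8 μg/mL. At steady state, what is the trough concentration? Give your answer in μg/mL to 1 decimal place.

1.7 μg/mL

k = ln2/t½ = ln2/2 ≈ 0.346574 h⁻¹; fraction remaining f = e^(−kτ) = e^(−0.346574×5) ≈ 0.1768.
Accumulation ratio R = 1/(1 − f) ≈ 1/0.8232 ≈ 1.2148.
Each bolus raises the concentration by D/Vd = 718/90 ≈ 7.978 μg/mL.
Cmax,ss = C₀/(1 − f) ≈ 7.978/0.8232 ≈ 9.691 μg/mL.
Steady-state trough Cmin,ss = Cmax,ss·f ≈ 9.691 × 0.1768 ≈ 1.713 μg/mL.
Trough 1.7 μg/mL vs MEC 1 μg/mL: adequate.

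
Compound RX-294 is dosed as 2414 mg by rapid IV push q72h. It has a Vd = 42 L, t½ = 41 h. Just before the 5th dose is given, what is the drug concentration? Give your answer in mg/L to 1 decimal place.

24.0 mg/L

f = (1/2)^(τ/t½) = (1/2)^(72/41) ≈ 0.2960.
C₀ = D/Vd = 2414/42 ≈ 57.476 mg/L.
Before the 5th dose, 4 doses have been given. Superposition: Cmin = C₀·(f + f² + … + f^4).
≈ 57.476 × (0.2960 + 0.0876 + 0.0259 + 0.0077) ≈ 57.476 × 0.4172 ≈ 23.979 mg/L.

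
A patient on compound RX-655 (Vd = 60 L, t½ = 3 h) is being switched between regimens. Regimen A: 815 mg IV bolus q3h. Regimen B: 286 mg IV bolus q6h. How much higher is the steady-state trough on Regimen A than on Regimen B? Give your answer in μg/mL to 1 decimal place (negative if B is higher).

12.0 μg/mL

Regimen A: f = (1/2)^(3/3) ≈ 0.5000; Cmin,ss = (815/60)·f/(1−f) ≈ 13.583 μg/mL.
Regimen B: f = (1/2)^(6/3) ≈ 0.2500; Cmin,ss = (286/60)·f/(1−f) ≈ 1.589 μg/mL.
Difference ≈ 13.583 − 1.589 ≈ 11.994 μg/mL.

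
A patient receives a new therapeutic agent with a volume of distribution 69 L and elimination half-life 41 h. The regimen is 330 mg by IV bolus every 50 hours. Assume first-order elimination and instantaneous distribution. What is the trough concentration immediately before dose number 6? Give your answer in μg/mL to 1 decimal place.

3.5 μg/mL

f = (1/2)^(τ/t½) = (1/2)^(50/41) ≈ 0.4294.
C₀ = D/Vd = 330/69 ≈ 4.783 μg/mL.
Before the 6th dose, 5 doses have been given. Superposition: Cmin = C₀·(f + f² + … + f^5).
≈ 4.783 × (0.4294 + 0.1844 + 0.0792 + 0.0340 + 0.0146) ≈ 4.783 × 0.7416 ≈ 3.547 μg/mL.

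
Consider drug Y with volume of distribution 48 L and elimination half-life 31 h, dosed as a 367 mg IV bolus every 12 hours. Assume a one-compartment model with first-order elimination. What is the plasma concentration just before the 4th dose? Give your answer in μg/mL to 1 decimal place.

13.7 μg/mL

f = (1/2)^(τ/t½) = (1/2)^(12/31) ≈ 0.7647.
C₀ = D/Vd = 367/48 ≈ 7.646 μg/mL.
Before the 4th dose, 3 doses have been given. Superposition: Cmin = C₀·(f + f² + … + f^3).
≈ 7.646 × (0.7647 + 0.5848 + 0.4472) ≈ 7.646 × 1.7967 ≈ 13.738 μg/mL.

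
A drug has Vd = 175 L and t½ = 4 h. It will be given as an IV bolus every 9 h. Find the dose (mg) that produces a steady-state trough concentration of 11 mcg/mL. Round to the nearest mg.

τ/t½ = 9/4 ≈ 2.25, so f = (1/2)^(9/4) ≈ 0.210224.
Cmin,ss = (D/Vd)·f/(1−f), so D = Cmin,ss·Vd·(1−f)/f.
D = 11 × 175 × (1−f)/f ≈ 11 × 175 × 3.75683 ≈ 7231.90 mg.

7232 mg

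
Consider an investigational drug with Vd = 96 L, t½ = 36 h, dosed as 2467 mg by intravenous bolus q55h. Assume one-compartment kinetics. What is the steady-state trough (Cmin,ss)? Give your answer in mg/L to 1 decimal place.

Over one 55-h interval, 55/36 ≈ 1.5278 half-lives elapse, leaving f ≈ 0.3468 of each dose.
Accumulation ratio R = 1/(1 − f) ≈ 1/0.6532 ≈ 1.5309.
Single-dose peak C₀ = D/Vd = 2467/96 ≈ 25.698 mg/L.
Cmax,ss = C₀/(1 − f) ≈ 25.698/0.6532 ≈ 39.342 mg/L.
One interval later, Cmin,ss = Cmax,ss·e^(−kτ) ≈ 39.342 × 0.3468 ≈ 13.644 mg/L.

13.6 mg/L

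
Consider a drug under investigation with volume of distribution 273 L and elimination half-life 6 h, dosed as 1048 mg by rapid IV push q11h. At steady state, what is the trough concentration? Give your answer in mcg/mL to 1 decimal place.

1.5 mcg/mL

τ/t½ = 11/6 ≈ 1.8333, so fraction remaining f = (1/2)^(11/6) ≈ 0.2806.
Accumulation ratio R = 1/(1 − f) ≈ 1/0.7194 ≈ 1.3900.
Single-dose peak C₀ = D/Vd = 1048/273 ≈ 3.839 mcg/mL.
Steady-state peak Cmax,ss = C₀·R ≈ 3.839 × 1.3900 ≈ 5.336 mcg/mL.
One interval later, Cmin,ss = Cmax,ss·e^(−kτ) ≈ 5.336 × 0.2806 ≈ 1.497 mcg/mL.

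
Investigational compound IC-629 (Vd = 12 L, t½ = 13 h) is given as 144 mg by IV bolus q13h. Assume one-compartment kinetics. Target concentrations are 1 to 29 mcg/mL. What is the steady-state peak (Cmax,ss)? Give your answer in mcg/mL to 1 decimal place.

24.0 mcg/mL

τ = 13 h = 1 half-life, so f = (1/2)^1 = 0.5.
At steady state, R = 1/(1 − 0.5) = 2/1.
Single-dose peak C₀ = D/Vd = 144/12 = 12 mcg/mL.
Steady-state peak Cmax,ss = C₀·R = 12 × 2/1 ≈ 24.000 mcg/mL.
Peak 24.0 mcg/mL vs MTC 29 mcg/mL: below toxic threshold.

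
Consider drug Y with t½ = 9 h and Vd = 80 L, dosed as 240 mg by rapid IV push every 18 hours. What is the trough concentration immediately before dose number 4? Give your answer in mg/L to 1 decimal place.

f = (1/2)^(τ/t½) = (1/2)^(18/9) ≈ 0.2500.
C₀ = D/Vd = 240/80 ≈ 3.000 mg/L.
Before the 4th dose, 3 doses have been given. Superposition: Cmin = C₀·(f + f² + … + f^3).
≈ 3.000 × (0.2500 + 0.0625 + 0.0156) ≈ 3.000 × 0.3281 ≈ 0.984 mg/L.

1.0 mg/L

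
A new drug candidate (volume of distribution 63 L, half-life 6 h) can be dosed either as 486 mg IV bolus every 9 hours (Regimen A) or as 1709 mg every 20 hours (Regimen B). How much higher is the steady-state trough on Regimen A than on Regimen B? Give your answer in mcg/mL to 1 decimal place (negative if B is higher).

1.2 mcg/mL

Regimen A: f = (1/2)^(9/6) ≈ 0.3536; Cmin,ss = (486/63)·f/(1−f) ≈ 4.220 mcg/mL.
Regimen B: f = (1/2)^(20/6) ≈ 0.0992; Cmin,ss = (1709/63)·f/(1−f) ≈ 2.987 mcg/mL.
Difference ≈ 4.220 − 2.987 ≈ 1.233 mcg/mL.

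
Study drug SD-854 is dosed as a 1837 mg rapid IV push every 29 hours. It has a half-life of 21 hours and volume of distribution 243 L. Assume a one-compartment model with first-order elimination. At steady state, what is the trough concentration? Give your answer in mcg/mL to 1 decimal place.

k = ln2/t½ = ln2/21 ≈ 0.033007 h⁻¹; fraction remaining f = e^(−kτ) = e^(−0.033007×29) ≈ 0.3840.
Single-dose peak C₀ = D/Vd = 1837/243 ≈ 7.560 mcg/mL.
Steady-state trough Cmin,ss = C₀·f/(1−f) ≈ 7.560 × 0.3840/0.6160 ≈ 4.713 mcg/mL.

4.7 mcg/mL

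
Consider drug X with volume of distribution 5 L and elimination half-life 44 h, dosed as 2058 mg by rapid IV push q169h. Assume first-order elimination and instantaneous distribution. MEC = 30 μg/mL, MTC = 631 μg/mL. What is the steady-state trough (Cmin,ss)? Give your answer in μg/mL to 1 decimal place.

30.9 μg/mL

Over one 169-h interval, 169/44 ≈ 3.8409 half-lives elapse, leaving f ≈ 0.0698 of each dose.
Single-dose peak C₀ = D/Vd = 2058/5 ≈ 411.600 μg/mL.
Steady-state trough Cmin,ss = C₀·f/(1−f) ≈ 411.600 × 0.0698/0.9302 ≈ 30.885 μg/mL.
Trough 30.9 μg/mL vs MEC 30 μg/mL: adequate.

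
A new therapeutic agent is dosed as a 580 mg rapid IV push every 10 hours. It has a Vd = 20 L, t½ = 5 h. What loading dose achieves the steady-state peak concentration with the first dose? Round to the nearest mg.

773 mg

f = (1/2)^(10/5) ≈ 0.250000; accumulation ratio R = 1/(1−f) ≈ 1.33333.
Loading dose to hit Cmax,ss on first dose: D_load = D_maint·R ≈ 580 × 1.33333 ≈ 773.33 mg.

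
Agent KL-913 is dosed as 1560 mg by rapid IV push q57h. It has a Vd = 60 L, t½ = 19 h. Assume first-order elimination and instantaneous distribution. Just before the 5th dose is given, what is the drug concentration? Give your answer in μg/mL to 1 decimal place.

f = (1/2)^(τ/t½) = (1/2)^(57/19) ≈ 0.1250.
C₀ = D/Vd = 1560/60 ≈ 26.000 μg/mL.
Before the 5th dose, 4 doses have been given. Superposition: Cmin = C₀·(f + f² + … + f^4).
≈ 26.000 × (0.1250 + 0.0156 + 0.0020 + 0.0002) ≈ 26.000 × 0.1428 ≈ 3.713 μg/mL.

3.7 μg/mL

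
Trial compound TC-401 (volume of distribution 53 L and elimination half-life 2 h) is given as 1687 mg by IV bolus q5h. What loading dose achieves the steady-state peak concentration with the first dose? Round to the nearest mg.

f = (1/2)^(5/2) ≈ 0.176777; accumulation ratio R = 1/(1−f) ≈ 1.21474.
Loading dose to hit Cmax,ss on first dose: D_load = D_maint·R ≈ 1687 × 1.21474 ≈ 2049.27 mg.

2049 mg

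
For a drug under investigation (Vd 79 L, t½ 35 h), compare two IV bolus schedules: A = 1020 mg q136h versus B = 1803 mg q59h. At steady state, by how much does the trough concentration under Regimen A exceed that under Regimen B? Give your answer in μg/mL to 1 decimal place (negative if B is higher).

-9.4 μg/mL

Regimen A: f = (1/2)^(136/35) ≈ 0.0677; Cmin,ss = (1020/79)·f/(1−f) ≈ 0.938 μg/mL.
Regimen B: f = (1/2)^(59/35) ≈ 0.3108; Cmin,ss = (1803/79)·f/(1−f) ≈ 10.292 μg/mL.
Difference ≈ 0.938 − 10.292 ≈ -9.354 μg/mL.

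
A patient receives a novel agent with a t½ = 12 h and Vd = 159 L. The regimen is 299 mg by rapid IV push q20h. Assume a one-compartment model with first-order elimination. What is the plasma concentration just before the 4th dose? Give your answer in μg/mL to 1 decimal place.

0.8 μg/mL

f = (1/2)^(τ/t½) = (1/2)^(20/12) ≈ 0.3150.
C₀ = D/Vd = 299/159 ≈ 1.881 μg/mL.
Before the 4th dose, 3 doses have been given. Superposition: Cmin = C₀·(f + f² + … + f^3).
≈ 1.881 × (0.3150 + 0.0992 + 0.0313) ≈ 1.881 × 0.4455 ≈ 0.838 μg/mL.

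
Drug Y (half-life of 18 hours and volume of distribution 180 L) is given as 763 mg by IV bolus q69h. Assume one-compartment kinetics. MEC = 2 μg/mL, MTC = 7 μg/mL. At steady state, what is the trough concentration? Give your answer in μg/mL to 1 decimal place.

τ/t½ = 69/18 ≈ 3.8333, so fraction remaining f = (1/2)^(69/18) ≈ 0.0702.
Each bolus raises the concentration by D/Vd = 763/180 ≈ 4.239 μg/mL.
Steady-state trough Cmin,ss = C₀·f/(1−f) ≈ 4.239 × 0.0702/0.9298 ≈ 0.320 μg/mL.
Trough 0.3 μg/mL vs MEC 2 μg/mL: subtherapeutic.

0.3 μg/mL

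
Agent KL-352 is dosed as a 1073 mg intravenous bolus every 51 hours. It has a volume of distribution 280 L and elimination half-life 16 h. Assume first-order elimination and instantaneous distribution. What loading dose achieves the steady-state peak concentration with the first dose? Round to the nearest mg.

f = (1/2)^(51/16) ≈ 0.109766; accumulation ratio R = 1/(1−f) ≈ 1.12330.
Loading dose to hit Cmax,ss on first dose: D_load = D_maint·R ≈ 1073 × 1.12330 ≈ 1205.30 mg.

1205 mg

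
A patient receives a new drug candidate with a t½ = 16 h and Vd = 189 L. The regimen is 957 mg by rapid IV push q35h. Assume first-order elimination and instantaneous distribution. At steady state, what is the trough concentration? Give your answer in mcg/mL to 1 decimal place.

1.4 mcg/mL

k = ln2/t½ = ln2/16 ≈ 0.043322 h⁻¹; fraction remaining f = e^(−kτ) = e^(−0.043322×35) ≈ 0.2195.
At steady state, accumulation factor R = 1/(1 − e^(−kτ)) ≈ 1.2812.
Each bolus raises the concentration by D/Vd = 957/189 ≈ 5.063 mcg/mL.
Cmax,ss = C₀/(1 − f) ≈ 5.063/0.7805 ≈ 6.487 mcg/mL.
One interval later, Cmin,ss = Cmax,ss·e^(−kτ) ≈ 6.487 × 0.2195 ≈ 1.424 mcg/mL.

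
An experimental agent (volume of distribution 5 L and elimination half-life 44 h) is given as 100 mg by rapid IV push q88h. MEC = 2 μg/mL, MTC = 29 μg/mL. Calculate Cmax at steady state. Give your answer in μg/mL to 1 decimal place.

The dosing interval is 2 half-lives, so f = 2^(−2) = 0.25.
Accumulation ratio R = 1/(1 − f) = 1/0.75 = 4/3.
Single-dose peak C₀ = D/Vd = 100/5 = 20 μg/mL.
Steady-state peak Cmax,ss = C₀·R = 20 × 4/3 ≈ 26.667 μg/mL.
Peak 26.7 μg/mL vs MTC 29 μg/mL: below toxic threshold.

26.7 μg/mL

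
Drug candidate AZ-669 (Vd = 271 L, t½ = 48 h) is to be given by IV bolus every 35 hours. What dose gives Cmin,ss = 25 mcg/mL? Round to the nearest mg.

τ/t½ = 35/48 ≈ 0.72917, so f = (1/2)^(35/48) ≈ 0.603252.
Cmin,ss = (D/Vd)·f/(1−f), so D = Cmin,ss·Vd·(1−f)/f.
D = 25 × 271 × (1−f)/f ≈ 25 × 271 × 0.65768 ≈ 4455.78 mg.

4456 mg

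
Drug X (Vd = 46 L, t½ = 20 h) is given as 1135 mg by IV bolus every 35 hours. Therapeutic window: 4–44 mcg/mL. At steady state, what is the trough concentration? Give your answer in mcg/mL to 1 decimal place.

10.4 mcg/mL

τ/t½ = 35/20 ≈ 1.75, so fraction remaining f = (1/2)^(35/20) ≈ 0.2973.
Each bolus raises the concentration by D/Vd = 1135/46 ≈ 24.674 mcg/mL.
Steady-state trough Cmin,ss = C₀·f/(1−f) ≈ 24.674 × 0.2973/0.7027 ≈ 10.439 mcg/mL.
Trough 10.4 mcg/mL vs MEC 4 mcg/mL: adequate.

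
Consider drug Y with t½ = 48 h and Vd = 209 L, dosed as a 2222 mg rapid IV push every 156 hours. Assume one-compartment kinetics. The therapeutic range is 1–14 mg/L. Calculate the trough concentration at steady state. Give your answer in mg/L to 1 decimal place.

τ/t½ = 156/48 ≈ 3.25, so fraction remaining f = (1/2)^(156/48) ≈ 0.1051.
At steady state, accumulation factor R = 1/(1 − e^(−kτ)) ≈ 1.1174.
Single-dose peak C₀ = D/Vd = 2222/209 ≈ 10.632 mg/L.
Cmax,ss = C₀/(1 − f) ≈ 10.632/0.8949 ≈ 11.881 mg/L.
Steady-state trough Cmin,ss = Cmax,ss·f ≈ 11.881 × 0.1051 ≈ 1.249 mg/L.
Trough 1.2 mg/L vs MEC 1 mg/L: adequate.

1.2 mg/L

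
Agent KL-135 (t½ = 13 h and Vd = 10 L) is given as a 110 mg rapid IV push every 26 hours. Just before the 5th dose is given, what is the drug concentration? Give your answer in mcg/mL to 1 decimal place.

f = (1/2)^(τ/t½) = (1/2)^(26/13) ≈ 0.2500.
C₀ = D/Vd = 110/10 ≈ 11.000 mcg/mL.
Before the 5th dose, 4 doses have been given. Superposition: Cmin = C₀·(f + f² + … + f^4).
≈ 11.000 × (0.2500 + 0.0625 + 0.0156 + 0.0039) ≈ 11.000 × 0.3320 ≈ 3.652 mcg/mL.

3.7 mcg/mL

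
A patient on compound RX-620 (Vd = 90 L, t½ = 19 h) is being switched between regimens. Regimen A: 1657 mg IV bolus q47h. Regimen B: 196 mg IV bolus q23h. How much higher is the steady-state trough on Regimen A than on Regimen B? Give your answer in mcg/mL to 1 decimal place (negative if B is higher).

Regimen A: f = (1/2)^(47/19) ≈ 0.1800; Cmin,ss = (1657/90)·f/(1−f) ≈ 4.041 mcg/mL.
Regimen B: f = (1/2)^(23/19) ≈ 0.4321; Cmin,ss = (196/90)·f/(1−f) ≈ 1.657 mcg/mL.
Difference ≈ 4.041 − 1.657 ≈ 2.384 mcg/mL.

2.4 mcg/mL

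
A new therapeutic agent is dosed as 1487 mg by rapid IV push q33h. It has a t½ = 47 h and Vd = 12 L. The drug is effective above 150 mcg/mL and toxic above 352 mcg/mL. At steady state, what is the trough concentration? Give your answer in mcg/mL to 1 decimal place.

τ/t½ = 33/47 ≈ 0.70213, so fraction remaining f = (1/2)^(33/47) ≈ 0.6147.
At steady state, accumulation factor R = 1/(1 − e^(−kτ)) ≈ 2.5954.
Each bolus raises the concentration by D/Vd = 1487/12 ≈ 123.917 mcg/mL.
Cmax,ss = C₀/(1 − f) ≈ 123.917/0.3853 ≈ 321.612 mcg/mL.
One interval later, Cmin,ss = Cmax,ss·e^(−kτ) ≈ 321.612 × 0.6147 ≈ 197.695 mcg/mL.
Trough 197.7 mcg/mL vs MEC 150 mcg/mL: adequate.

197.7 mcg/mL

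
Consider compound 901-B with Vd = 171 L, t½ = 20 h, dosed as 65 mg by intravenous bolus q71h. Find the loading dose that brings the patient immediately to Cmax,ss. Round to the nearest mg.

f = (1/2)^(71/20) ≈ 0.085378; accumulation ratio R = 1/(1−f) ≈ 1.09335.
Loading dose to hit Cmax,ss on first dose: D_load = D_maint·R ≈ 65 × 1.09335 ≈ 71.07 mg.

71 mg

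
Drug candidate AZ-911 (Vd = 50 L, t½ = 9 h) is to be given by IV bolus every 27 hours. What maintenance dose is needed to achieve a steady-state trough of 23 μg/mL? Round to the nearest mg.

8050 mg

τ/t½ = 27/9 ≈ 3, so f = (1/2)^(27/9) ≈ 0.125000.
Cmin,ss = (D/Vd)·f/(1−f), so D = Cmin,ss·Vd·(1−f)/f.
D = 23 × 50 × (1−f)/f ≈ 23 × 50 × 7.00000 ≈ 8050.00 mg.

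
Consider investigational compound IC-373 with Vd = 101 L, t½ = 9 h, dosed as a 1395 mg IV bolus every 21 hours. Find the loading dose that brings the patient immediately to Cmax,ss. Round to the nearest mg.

1740 mg

f = (1/2)^(21/9) ≈ 0.198425; accumulation ratio R = 1/(1−f) ≈ 1.24754.
Loading dose to hit Cmax,ss on first dose: D_load = D_maint·R ≈ 1395 × 1.24754 ≈ 1740.32 mg.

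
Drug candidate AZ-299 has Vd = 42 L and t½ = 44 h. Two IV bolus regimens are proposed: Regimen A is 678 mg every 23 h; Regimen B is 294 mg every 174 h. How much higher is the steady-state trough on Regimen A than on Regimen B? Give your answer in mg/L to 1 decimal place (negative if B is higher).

Regimen A: f = (1/2)^(23/44) ≈ 0.6961; Cmin,ss = (678/42)·f/(1−f) ≈ 36.976 mg/L.
Regimen B: f = (1/2)^(174/44) ≈ 0.0645; Cmin,ss = (294/42)·f/(1−f) ≈ 0.483 mg/L.
Difference ≈ 36.976 − 0.483 ≈ 36.493 mg/L.

36.5 mg/L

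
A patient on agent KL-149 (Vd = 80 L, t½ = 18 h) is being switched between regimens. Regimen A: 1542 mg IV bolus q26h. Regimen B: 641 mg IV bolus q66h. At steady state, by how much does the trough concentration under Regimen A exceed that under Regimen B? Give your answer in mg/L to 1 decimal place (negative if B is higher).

10.5 mg/L

Regimen A: f = (1/2)^(26/18) ≈ 0.3674; Cmin,ss = (1542/80)·f/(1−f) ≈ 11.194 mg/L.
Regimen B: f = (1/2)^(66/18) ≈ 0.0787; Cmin,ss = (641/80)·f/(1−f) ≈ 0.684 mg/L.
Difference ≈ 11.194 − 0.684 ≈ 10.510 mg/L.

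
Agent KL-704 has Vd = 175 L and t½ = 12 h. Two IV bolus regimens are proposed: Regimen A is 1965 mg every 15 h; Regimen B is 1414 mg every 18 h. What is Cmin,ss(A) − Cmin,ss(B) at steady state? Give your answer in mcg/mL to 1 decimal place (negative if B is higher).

3.7 mcg/mL

Regimen A: f = (1/2)^(15/12) ≈ 0.4204; Cmin,ss = (1965/175)·f/(1−f) ≈ 8.144 mcg/mL.
Regimen B: f = (1/2)^(18/12) ≈ 0.3536; Cmin,ss = (1414/175)·f/(1−f) ≈ 4.420 mcg/mL.
Difference ≈ 8.144 − 4.420 ≈ 3.724 mcg/mL.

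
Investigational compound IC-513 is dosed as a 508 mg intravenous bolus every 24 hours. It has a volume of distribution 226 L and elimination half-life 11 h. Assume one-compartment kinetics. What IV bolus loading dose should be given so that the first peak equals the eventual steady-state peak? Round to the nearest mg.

652 mg

f = (1/2)^(24/11) ≈ 0.220398; accumulation ratio R = 1/(1−f) ≈ 1.28271.
Loading dose to hit Cmax,ss on first dose: D_load = D_maint·R ≈ 508 × 1.28271 ≈ 651.62 mg.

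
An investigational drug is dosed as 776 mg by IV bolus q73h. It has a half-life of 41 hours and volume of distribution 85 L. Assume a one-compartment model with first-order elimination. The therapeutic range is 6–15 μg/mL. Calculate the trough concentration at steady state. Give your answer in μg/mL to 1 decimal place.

3.7 μg/mL

k = ln2/t½ = ln2/41 ≈ 0.016906 h⁻¹; fraction remaining f = e^(−kτ) = e^(−0.016906×73) ≈ 0.2911.
Single-dose peak C₀ = D/Vd = 776/85 ≈ 9.129 μg/mL.
Steady-state trough Cmin,ss = C₀·f/(1−f) ≈ 9.129 × 0.2911/0.7089 ≈ 3.749 μg/mL.
Trough 3.7 μg/mL vs MEC 6 μg/mL: subtherapeutic.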